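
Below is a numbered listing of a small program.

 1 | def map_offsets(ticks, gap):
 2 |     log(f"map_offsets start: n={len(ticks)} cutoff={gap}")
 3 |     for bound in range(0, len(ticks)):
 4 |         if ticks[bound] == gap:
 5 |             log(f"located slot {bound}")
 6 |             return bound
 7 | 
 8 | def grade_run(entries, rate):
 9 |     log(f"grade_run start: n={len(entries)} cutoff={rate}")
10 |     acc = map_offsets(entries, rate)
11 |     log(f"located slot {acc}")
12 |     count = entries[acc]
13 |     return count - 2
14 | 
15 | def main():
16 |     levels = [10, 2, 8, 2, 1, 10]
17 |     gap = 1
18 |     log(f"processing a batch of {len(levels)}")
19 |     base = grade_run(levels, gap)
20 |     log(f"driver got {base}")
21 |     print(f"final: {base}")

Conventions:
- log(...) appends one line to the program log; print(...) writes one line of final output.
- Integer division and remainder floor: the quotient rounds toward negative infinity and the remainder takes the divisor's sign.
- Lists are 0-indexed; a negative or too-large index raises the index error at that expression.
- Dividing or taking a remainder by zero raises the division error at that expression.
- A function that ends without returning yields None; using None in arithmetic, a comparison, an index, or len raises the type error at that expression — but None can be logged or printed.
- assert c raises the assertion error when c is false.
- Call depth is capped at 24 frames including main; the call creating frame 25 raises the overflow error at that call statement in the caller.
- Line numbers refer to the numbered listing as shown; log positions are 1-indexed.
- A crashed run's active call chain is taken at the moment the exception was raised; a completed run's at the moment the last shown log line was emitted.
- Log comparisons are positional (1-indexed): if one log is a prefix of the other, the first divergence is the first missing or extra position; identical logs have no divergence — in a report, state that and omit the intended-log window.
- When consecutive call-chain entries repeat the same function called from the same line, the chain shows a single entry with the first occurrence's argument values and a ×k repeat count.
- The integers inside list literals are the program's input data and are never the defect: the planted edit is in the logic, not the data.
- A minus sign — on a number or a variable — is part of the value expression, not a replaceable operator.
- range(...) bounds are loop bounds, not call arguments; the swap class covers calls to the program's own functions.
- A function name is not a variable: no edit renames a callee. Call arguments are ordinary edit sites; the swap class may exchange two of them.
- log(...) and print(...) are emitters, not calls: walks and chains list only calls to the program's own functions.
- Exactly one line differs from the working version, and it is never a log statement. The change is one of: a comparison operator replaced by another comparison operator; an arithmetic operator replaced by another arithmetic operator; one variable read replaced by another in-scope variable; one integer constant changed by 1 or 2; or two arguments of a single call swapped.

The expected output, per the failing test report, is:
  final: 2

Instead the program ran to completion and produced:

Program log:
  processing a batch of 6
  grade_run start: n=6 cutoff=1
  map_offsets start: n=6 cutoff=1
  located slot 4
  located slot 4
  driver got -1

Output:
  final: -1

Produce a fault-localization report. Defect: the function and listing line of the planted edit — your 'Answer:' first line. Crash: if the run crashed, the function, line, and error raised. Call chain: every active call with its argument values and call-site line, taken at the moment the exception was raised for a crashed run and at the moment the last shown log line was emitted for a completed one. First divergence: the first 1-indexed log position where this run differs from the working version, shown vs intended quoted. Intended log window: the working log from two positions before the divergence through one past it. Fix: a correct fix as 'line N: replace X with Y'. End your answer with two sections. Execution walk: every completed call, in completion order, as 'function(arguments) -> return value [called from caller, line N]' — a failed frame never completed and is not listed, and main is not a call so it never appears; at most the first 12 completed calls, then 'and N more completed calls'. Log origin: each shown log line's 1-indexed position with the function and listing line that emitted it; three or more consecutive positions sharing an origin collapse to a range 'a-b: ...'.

Answer: the defect is in grade_run at line 13.
Key fact: The log first diverges at position 6: the faulty run prints 'driver got -1' where the working version prints 'driver got 2'.
Call chain: main.
First divergence: position 6 — the shown line 'driver got -1' should read 'driver got 2'.
Intended log window:
  4: located slot 4
  5: located slot 4
  6: driver got 2
Execution walk:
  map_offsets([10, 2, 8, 2, 1, 10], 1) -> 4  [called from grade_run, line 10]
  grade_run([10, 2, 8, 2, 1, 10], 1) -> -1  [called from main, line 19]
Log origins:
  1: from main, line 18
  2: from grade_run, line 9
  3: from map_offsets, line 2
  4: from map_offsets, line 5
  5: from grade_run, line 11
  6: from main, line 20
A correct fix: line 13: replace `-` with `*`.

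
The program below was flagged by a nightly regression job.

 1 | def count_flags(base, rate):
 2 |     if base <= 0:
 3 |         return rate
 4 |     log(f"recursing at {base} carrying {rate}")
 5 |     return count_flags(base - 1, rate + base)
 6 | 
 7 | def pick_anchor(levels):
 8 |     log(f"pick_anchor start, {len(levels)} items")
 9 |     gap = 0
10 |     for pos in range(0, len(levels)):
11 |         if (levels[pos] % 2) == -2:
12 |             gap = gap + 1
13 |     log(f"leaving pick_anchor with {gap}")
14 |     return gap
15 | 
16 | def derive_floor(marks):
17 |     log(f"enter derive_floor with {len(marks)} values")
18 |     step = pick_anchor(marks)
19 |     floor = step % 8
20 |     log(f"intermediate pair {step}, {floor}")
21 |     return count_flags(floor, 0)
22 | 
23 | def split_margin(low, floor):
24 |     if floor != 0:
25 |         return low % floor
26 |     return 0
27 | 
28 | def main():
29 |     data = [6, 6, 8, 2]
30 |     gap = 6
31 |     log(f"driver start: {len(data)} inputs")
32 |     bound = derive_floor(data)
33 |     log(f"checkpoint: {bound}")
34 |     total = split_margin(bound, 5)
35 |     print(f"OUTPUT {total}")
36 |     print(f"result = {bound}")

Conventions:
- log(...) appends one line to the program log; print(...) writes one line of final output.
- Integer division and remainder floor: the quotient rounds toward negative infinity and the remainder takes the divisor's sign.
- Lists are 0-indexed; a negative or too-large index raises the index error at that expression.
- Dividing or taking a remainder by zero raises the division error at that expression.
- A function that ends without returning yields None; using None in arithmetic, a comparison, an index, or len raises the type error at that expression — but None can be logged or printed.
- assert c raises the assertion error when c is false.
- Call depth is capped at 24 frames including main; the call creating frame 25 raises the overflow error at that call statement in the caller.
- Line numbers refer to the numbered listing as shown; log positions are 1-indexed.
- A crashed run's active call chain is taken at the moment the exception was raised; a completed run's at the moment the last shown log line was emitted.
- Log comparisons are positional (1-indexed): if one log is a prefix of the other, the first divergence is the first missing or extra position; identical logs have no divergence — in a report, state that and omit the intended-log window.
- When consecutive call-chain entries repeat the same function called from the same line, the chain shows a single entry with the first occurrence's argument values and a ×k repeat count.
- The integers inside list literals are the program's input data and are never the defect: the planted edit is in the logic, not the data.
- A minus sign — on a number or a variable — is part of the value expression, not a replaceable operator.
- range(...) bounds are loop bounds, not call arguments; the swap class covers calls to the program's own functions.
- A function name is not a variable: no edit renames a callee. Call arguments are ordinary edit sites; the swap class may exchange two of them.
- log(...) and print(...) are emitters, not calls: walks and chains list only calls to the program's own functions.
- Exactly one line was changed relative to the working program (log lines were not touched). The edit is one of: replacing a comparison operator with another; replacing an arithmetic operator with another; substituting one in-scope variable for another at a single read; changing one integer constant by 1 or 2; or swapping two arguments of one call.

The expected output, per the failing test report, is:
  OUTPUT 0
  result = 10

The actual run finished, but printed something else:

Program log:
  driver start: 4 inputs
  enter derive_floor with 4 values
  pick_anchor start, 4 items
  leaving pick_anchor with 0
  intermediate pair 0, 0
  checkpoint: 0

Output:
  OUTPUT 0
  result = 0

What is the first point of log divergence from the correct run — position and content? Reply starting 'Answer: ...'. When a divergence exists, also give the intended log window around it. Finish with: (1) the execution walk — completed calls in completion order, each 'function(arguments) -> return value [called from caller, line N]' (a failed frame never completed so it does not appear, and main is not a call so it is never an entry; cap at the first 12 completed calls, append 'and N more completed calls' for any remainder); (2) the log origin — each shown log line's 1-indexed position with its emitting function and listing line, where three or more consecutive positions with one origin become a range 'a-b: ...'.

Answer: at position 4 the run shows 'leaving pick_anchor with 0' where the working version logs 'leaving pick_anchor with 4'.
Intended log window:
  2: enter derive_floor with 4 values
  3: pick_anchor start, 4 items
  4: leaving pick_anchor with 4
  5: intermediate pair 4, 4
Execution walk:
  pick_anchor([6, 6, 8, 2]) -> 0  [called from derive_floor, line 18]
  count_flags(0, 0) -> 0  [called from derive_floor, line 21]
  derive_floor([6, 6, 8, 2]) -> 0  [called from main, line 32]
  split_margin(0, 5) -> 0  [called from main, line 34]
Log origins:
  1: from main, line 31
  2: from derive_floor, line 17
  3: from pick_anchor, line 8
  4: from pick_anchor, line 13
  5: from derive_floor, line 20
  6: from main, line 33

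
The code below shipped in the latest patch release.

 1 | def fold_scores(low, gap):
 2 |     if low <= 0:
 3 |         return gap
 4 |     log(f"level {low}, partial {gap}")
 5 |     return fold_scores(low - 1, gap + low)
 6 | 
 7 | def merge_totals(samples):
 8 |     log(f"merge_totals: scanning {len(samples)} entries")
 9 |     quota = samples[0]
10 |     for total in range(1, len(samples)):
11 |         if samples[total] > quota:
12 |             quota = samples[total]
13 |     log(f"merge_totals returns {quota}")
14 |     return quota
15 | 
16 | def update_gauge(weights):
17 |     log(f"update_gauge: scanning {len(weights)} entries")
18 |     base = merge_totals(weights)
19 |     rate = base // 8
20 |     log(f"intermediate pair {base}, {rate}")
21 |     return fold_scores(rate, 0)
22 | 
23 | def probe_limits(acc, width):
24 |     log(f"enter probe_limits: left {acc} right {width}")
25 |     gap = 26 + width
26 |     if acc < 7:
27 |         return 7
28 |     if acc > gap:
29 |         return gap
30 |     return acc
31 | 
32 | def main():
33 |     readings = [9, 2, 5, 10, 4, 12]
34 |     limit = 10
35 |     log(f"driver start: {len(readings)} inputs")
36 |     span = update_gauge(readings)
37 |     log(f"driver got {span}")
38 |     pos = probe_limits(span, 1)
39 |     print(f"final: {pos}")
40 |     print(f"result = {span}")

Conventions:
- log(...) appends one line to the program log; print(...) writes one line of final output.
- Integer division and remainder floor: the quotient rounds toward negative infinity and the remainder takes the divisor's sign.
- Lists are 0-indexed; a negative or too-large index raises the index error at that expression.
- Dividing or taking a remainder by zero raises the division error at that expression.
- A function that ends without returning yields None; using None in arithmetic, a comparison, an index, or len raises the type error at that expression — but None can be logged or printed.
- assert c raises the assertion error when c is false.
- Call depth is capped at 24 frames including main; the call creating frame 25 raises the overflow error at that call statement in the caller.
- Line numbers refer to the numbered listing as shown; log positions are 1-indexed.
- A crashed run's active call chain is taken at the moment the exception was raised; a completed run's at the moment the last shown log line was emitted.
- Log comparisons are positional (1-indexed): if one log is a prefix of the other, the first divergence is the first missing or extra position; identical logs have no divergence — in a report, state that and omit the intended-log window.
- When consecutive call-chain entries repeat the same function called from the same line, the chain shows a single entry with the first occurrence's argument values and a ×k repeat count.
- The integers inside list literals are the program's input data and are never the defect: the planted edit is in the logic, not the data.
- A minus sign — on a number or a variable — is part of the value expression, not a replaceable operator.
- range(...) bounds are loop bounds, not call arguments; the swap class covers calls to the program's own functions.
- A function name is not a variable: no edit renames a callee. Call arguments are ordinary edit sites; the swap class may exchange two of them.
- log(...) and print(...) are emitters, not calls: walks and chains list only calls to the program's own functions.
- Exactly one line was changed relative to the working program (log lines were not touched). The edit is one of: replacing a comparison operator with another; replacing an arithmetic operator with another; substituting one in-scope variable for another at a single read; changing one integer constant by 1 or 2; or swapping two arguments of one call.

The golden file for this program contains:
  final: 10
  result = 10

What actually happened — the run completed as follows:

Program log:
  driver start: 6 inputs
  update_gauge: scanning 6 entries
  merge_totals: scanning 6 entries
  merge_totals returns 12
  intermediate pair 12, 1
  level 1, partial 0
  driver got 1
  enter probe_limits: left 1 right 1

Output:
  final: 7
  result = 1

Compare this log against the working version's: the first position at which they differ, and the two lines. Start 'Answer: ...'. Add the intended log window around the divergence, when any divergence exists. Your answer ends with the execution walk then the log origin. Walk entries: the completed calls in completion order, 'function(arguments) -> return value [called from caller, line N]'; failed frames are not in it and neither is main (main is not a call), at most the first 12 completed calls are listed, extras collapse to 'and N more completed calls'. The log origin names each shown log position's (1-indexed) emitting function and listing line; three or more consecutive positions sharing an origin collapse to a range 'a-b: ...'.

Answer: position 5 — shown 'intermediate pair 12, 1', intended 'intermediate pair 12, 4'.
Intended log window:
  3: merge_totals: scanning 6 entries
  4: merge_totals returns 12
  5: intermediate pair 12, 4
  6: level 4, partial 0
Execution walk:
  merge_totals([9, 2, 5, 10, 4, 12]) -> 12  [called from update_gauge, line 18]
  fold_scores(0, 1) -> 1  [called from fold_scores, line 5]
  fold_scores(1, 0) -> 1  [called from update_gauge, line 21]
  update_gauge([9, 2, 5, 10, 4, 12]) -> 1  [called from main, line 36]
  probe_limits(1, 1) -> 7  [called from main, line 38]
Log origin:
  1: emitted by main (line 35)
  2: emitted by update_gauge (line 17)
  3: emitted by merge_totals (line 8)
  4: emitted by merge_totals (line 13)
  5: emitted by update_gauge (line 20)
  6: emitted by fold_scores (line 4)
  7: emitted by main (line 37)
  8: emitted by probe_limits (line 24)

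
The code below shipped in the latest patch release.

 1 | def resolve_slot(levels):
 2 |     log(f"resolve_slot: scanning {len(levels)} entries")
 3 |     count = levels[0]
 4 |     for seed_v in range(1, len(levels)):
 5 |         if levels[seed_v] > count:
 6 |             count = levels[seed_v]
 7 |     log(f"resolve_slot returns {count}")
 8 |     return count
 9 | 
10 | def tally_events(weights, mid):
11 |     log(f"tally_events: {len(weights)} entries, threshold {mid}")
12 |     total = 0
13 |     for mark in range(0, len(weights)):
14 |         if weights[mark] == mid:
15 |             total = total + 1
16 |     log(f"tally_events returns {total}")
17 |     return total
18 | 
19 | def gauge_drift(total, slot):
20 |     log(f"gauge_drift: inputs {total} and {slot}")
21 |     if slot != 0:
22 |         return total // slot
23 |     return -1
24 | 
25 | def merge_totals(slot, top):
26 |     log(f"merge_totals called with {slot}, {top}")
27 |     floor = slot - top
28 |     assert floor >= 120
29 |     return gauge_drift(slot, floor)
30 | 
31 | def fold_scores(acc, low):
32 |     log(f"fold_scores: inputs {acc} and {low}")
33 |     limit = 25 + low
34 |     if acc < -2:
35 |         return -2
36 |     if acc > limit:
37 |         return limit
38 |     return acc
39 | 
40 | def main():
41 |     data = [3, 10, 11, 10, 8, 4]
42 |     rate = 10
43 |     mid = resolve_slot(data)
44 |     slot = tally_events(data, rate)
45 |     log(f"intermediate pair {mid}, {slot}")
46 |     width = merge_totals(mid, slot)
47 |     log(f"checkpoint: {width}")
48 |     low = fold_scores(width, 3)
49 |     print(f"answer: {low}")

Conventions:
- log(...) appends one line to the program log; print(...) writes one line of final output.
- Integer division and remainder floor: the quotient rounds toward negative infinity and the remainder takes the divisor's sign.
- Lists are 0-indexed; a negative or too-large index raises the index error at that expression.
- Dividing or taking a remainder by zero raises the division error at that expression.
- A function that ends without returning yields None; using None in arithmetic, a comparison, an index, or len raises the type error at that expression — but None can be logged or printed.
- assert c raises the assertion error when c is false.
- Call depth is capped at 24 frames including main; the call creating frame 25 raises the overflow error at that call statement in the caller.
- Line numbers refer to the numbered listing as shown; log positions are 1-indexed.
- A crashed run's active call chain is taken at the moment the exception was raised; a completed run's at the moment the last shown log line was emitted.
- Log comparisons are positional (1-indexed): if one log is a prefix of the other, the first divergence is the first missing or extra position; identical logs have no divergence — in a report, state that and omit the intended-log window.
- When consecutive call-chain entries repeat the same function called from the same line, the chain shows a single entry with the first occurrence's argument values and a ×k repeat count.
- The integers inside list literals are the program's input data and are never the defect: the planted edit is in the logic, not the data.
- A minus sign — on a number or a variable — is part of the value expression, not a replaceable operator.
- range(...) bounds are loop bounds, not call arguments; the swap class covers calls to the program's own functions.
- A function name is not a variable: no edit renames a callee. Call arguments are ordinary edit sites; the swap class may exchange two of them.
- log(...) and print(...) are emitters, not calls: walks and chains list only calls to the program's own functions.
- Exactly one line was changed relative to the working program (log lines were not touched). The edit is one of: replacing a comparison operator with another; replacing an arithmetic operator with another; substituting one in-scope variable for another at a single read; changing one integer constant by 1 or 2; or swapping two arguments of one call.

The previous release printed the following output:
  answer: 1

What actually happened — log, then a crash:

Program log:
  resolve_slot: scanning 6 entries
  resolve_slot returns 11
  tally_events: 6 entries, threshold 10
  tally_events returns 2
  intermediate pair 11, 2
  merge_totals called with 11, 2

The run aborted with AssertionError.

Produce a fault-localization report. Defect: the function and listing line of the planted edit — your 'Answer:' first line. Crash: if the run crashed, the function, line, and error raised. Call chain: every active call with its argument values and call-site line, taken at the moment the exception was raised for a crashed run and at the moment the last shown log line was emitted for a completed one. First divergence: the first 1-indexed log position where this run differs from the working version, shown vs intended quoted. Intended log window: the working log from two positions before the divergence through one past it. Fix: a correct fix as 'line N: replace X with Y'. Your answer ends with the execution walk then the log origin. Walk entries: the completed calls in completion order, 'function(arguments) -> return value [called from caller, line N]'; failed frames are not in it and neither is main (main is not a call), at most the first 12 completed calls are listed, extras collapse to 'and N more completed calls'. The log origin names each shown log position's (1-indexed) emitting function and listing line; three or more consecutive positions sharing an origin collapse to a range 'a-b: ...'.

Answer: the defect is in merge_totals at line 28.
Core observation: A complete run would log 'gauge_drift: inputs 11 and 9' next, but this one stopped at 6 lines.
Crash: merge_totals, line 28, AssertionError.
Call chain: main -> merge_totals(11, 2) (called at line 46).
First divergence: position 7; the shown log stops at 6 lines while the working version next logs 'gauge_drift: inputs 11 and 9'.
Intended log window:
  5: intermediate pair 11, 2
  6: merge_totals called with 11, 2
  7: gauge_drift: inputs 11 and 9
  8: checkpoint: 1
Execution walk:
  resolve_slot([3, 10, 11, 10, 8, 4]) -> 11  [called from main, line 43]
  tally_events([3, 10, 11, 10, 8, 4], 10) -> 2  [called from main, line 44]
Origin of each log line:
  1: from resolve_slot, line 2
  2: from resolve_slot, line 7
  3: from tally_events, line 11
  4: from tally_events, line 16
  5: from main, line 45
  6: from merge_totals, line 26
A correct fix: line 28: replace `>=` with `<=`.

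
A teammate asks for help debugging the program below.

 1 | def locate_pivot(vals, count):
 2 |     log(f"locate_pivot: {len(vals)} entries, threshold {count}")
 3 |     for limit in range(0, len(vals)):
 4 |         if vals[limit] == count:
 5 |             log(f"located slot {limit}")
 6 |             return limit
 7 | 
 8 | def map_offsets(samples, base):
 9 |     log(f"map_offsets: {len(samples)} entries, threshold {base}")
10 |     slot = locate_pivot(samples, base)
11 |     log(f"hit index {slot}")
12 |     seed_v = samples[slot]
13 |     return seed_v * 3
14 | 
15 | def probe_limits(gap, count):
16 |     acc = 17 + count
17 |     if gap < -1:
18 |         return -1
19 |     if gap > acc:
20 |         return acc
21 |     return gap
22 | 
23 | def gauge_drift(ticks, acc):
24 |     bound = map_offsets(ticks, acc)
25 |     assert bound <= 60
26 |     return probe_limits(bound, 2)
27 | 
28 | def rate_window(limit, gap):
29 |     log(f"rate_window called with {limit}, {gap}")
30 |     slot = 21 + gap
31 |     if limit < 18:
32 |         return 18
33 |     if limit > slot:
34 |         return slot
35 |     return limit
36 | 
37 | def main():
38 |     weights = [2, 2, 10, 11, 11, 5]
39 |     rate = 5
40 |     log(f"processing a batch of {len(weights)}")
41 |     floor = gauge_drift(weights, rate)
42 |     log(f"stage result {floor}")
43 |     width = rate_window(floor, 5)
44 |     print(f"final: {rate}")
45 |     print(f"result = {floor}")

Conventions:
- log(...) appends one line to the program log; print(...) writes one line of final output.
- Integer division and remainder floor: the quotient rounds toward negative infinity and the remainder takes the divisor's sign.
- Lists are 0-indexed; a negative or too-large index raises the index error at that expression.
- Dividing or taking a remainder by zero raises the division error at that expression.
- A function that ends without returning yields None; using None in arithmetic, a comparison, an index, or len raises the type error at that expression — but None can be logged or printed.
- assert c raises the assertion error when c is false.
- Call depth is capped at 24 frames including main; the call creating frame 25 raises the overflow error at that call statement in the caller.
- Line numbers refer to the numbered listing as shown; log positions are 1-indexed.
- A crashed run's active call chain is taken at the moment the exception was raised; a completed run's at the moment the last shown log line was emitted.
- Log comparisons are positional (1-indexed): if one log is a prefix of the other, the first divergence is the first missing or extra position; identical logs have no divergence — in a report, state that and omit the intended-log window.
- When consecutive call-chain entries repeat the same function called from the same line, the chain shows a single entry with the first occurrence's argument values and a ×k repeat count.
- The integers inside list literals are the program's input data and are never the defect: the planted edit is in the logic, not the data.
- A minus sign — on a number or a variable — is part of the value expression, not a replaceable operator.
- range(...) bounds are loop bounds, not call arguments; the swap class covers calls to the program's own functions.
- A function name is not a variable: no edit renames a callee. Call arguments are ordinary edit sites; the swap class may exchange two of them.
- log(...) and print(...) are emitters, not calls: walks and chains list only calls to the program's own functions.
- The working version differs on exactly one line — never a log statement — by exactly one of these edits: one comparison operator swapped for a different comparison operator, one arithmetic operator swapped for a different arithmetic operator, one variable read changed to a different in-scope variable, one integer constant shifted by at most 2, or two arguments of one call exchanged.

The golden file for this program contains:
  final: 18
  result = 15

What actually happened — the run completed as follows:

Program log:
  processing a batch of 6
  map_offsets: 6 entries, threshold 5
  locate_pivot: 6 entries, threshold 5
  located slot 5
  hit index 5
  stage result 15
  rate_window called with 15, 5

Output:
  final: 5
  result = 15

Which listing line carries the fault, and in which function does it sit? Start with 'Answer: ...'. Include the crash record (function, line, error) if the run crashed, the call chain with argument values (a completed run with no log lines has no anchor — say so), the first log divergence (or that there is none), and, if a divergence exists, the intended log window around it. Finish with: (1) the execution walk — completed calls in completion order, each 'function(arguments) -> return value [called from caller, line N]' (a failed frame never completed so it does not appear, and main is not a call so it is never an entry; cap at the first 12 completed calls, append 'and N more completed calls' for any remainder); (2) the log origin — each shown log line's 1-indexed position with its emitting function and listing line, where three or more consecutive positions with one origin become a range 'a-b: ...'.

Answer: the defect is in main at line 44.
The tell: Every logged value matches the working version; the printed result is what differs.
Call chain: main -> rate_window(15, 5) (called at line 43).
First divergence: none; the two logs match at every position.
Execution walk:
  locate_pivot([2, 2, 10, 11, 11, 5], 5) -> 5  [called from map_offsets, line 10]
  map_offsets([2, 2, 10, 11, 11, 5], 5) -> 15  [called from gauge_drift, line 24]
  probe_limits(15, 2) -> 15  [called from gauge_drift, line 26]
  gauge_drift([2, 2, 10, 11, 11, 5], 5) -> 15  [called from main, line 41]
  rate_window(15, 5) -> 18  [called from main, line 43]
Log origins:
  1: emitted by main (line 40)
  2: emitted by map_offsets (line 9)
  3: emitted by locate_pivot (line 2)
  4: emitted by locate_pivot (line 5)
  5: emitted by map_offsets (line 11)
  6: emitted by main (line 42)
  7: emitted by rate_window (line 29)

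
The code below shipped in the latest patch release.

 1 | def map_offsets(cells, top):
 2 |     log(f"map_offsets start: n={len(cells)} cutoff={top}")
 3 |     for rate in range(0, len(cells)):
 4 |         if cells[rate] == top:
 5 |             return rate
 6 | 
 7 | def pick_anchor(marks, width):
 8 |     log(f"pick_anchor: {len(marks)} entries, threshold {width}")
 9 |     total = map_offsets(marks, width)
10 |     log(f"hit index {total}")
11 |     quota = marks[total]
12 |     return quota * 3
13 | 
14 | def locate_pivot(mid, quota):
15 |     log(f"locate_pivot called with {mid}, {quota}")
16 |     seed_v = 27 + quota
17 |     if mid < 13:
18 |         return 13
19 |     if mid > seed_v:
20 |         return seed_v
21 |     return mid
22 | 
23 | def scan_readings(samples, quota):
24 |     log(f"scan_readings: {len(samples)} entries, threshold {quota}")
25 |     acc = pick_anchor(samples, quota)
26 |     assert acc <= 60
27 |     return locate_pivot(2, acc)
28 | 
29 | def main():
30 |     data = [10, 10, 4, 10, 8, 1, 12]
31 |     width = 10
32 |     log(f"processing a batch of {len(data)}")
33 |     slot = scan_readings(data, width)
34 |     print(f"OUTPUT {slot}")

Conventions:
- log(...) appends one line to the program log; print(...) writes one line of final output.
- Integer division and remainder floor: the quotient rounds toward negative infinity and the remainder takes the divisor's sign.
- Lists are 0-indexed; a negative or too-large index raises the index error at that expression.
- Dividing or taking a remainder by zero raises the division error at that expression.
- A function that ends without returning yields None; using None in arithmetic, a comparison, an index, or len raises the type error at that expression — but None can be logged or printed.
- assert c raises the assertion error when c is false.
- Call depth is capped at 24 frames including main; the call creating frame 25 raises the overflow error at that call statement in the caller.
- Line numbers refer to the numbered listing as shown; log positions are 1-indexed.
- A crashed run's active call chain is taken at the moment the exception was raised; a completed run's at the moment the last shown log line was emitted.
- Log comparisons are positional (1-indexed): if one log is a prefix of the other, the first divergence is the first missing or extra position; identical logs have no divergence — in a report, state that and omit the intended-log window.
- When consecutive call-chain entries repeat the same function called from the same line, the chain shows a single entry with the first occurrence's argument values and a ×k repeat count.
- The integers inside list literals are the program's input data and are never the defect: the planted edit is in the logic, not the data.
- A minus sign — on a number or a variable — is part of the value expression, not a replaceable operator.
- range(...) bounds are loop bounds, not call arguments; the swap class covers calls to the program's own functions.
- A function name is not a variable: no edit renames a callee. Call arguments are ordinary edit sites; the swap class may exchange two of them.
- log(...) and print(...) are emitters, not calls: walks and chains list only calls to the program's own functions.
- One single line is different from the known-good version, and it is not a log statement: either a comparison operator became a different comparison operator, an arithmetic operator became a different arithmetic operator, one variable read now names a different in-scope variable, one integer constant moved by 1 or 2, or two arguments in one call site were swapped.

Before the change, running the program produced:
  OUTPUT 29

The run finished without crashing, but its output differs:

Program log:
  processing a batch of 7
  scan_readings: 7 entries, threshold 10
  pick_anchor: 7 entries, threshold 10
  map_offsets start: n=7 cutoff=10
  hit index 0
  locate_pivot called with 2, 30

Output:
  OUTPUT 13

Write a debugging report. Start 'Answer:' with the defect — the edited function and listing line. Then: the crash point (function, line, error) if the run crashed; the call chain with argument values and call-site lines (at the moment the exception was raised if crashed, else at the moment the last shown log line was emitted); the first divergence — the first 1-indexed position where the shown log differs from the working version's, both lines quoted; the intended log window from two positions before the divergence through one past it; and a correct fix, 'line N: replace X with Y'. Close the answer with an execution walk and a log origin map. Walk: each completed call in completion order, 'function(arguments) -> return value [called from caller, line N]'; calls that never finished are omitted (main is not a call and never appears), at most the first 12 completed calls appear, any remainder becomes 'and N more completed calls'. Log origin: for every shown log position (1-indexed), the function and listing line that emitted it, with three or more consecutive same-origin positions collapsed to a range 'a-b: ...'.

Answer: the defect is in scan_readings at line 27.
Core observation: Log line 6 is where behavior first shows: 'locate_pivot called with 2, 30' appears instead of 'locate_pivot called with 30, 2'.
Call chain: main -> scan_readings([10, 10, 4, 10, 8, 1, 12], 10) (called at line 33) -> locate_pivot(2, 30) (called at line 27).
First divergence: at position 6 the run shows 'locate_pivot called with 2, 30' where the working version logs 'locate_pivot called with 30, 2'.
Intended log window:
  4: map_offsets start: n=7 cutoff=10
  5: hit index 0
  6: locate_pivot called with 30, 2
Execution walk:
  map_offsets([10, 10, 4, 10, 8, 1, 12], 10) -> 0  [called from pick_anchor, line 9]
  pick_anchor([10, 10, 4, 10, 8, 1, 12], 10) -> 30  [called from scan_readings, line 25]
  locate_pivot(2, 30) -> 13  [called from scan_readings, line 27]
  scan_readings([10, 10, 4, 10, 8, 1, 12], 10) -> 13  [called from main, line 33]
Log origin:
  1 — main, line 32
  2 — scan_readings, line 24
  3 — pick_anchor, line 8
  4 — map_offsets, line 2
  5 — pick_anchor, line 10
  6 — locate_pivot, line 15
A correct fix: line 27: replace `locate_pivot(2, acc)` with `locate_pivot(acc, 2)`.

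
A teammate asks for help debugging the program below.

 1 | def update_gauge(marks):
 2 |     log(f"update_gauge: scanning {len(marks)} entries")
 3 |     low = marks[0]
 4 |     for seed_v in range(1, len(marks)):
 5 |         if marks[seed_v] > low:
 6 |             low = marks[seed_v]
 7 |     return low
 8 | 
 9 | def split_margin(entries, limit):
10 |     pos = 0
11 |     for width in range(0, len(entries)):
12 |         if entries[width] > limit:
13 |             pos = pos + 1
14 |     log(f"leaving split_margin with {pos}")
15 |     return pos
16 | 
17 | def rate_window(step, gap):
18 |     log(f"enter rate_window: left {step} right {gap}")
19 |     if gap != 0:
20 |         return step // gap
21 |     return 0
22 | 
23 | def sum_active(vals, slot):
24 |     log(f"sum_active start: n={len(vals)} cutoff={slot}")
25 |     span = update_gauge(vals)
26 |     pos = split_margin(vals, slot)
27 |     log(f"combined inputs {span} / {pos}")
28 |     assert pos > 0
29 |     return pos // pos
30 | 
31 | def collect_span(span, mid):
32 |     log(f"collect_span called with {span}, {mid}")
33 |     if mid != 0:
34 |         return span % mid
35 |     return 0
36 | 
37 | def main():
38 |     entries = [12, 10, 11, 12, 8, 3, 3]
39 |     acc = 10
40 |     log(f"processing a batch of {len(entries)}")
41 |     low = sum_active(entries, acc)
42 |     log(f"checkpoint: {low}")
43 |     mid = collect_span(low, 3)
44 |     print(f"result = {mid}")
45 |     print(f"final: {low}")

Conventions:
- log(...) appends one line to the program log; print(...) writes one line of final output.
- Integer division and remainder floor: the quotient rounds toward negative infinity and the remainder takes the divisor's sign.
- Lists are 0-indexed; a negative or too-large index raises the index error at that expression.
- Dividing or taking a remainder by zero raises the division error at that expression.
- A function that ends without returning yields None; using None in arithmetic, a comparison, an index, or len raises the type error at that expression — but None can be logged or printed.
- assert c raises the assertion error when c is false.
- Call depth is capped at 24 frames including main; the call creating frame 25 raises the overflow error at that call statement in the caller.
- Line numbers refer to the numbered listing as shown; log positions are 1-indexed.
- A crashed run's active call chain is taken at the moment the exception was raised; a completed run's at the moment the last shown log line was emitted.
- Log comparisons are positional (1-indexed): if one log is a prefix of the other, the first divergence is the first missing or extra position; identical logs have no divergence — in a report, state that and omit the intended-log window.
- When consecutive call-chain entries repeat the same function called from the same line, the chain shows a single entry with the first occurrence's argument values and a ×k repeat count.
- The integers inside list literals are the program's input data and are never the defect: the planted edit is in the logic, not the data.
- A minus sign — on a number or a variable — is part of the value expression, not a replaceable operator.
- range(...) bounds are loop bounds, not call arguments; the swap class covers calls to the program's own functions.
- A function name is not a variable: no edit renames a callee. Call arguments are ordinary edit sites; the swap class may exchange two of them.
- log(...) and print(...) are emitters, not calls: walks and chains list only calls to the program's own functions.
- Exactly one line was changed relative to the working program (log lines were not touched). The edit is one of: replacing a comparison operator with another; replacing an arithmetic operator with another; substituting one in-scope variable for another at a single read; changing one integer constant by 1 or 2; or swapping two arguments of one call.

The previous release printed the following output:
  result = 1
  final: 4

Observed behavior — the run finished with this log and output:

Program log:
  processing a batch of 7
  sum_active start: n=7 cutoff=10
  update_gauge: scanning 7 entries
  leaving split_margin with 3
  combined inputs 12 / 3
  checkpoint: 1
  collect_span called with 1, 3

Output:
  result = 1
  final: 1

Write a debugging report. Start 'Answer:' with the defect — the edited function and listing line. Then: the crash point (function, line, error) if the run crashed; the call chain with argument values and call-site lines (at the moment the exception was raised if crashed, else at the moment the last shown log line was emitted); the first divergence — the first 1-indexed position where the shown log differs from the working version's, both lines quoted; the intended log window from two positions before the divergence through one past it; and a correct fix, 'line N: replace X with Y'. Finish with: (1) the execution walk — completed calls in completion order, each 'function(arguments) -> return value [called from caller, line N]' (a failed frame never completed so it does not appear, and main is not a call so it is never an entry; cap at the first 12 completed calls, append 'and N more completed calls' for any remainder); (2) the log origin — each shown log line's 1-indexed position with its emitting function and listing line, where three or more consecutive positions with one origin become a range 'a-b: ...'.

Answer: the defect is in sum_active at line 29.
Core observation: At log position 6 the runs split — shown 'checkpoint: 1', but the working version logs 'checkpoint: 4'.
Call chain: main -> collect_span(1, 3) (called at line 43).
First divergence: position 6 — shown 'checkpoint: 1', intended 'checkpoint: 4'.
Intended log window:
  4: leaving split_margin with 3
  5: combined inputs 12 / 3
  6: checkpoint: 4
  7: collect_span called with 4, 3
Execution walk:
  update_gauge([12, 10, 11, 12, 8, 3, 3]) -> 12  [called from sum_active, line 25]
  split_margin([12, 10, 11, 12, 8, 3, 3], 10) -> 3  [called from sum_active, line 26]
  sum_active([12, 10, 11, 12, 8, 3, 3], 10) -> 1  [called from main, line 41]
  collect_span(1, 3) -> 1  [called from main, line 43]
Log origins:
  1: emitted by main (line 40)
  2: emitted by sum_active (line 24)
  3: emitted by update_gauge (line 2)
  4: emitted by split_margin (line 14)
  5: emitted by sum_active (line 27)
  6: emitted by main (line 42)
  7: emitted by collect_span (line 32)
A correct fix: line 29: replace `pos // pos` with `span // pos`.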